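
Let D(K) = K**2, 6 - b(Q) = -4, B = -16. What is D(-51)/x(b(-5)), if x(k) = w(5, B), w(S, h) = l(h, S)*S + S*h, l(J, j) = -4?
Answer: -2601/100 ≈ -26.010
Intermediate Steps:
b(Q) = 10 (b(Q) = 6 - 1*(-4) = 6 + 4 = 10)
w(S, h) = -4*S + S*h
x(k) = -100 (x(k) = 5*(-4 - 16) = 5*(-20) = -100)
D(-51)/x(b(-5)) = (-51)**2/(-100) = 2601*(-1/100) = -2601/100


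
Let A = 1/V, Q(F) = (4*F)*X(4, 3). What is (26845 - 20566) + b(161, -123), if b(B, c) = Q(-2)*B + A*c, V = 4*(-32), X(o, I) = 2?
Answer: 474107/128 ≈ 3704.0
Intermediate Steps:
V = -128
Q(F) = 8*F (Q(F) = (4*F)*2 = 8*F)
A = -1/128 (A = 1/(-128) = -1/128 ≈ -0.0078125)
b(B, c) = -16*B - c/128 (b(B, c) = (8*(-2))*B - c/128 = -16*B - c/128)
(26845 - 20566) + b(161, -123) = (26845 - 20566) + (-16*161 - 1/128*(-123)) = 6279 + (-2576 + 123/128) = 6279 - 329605/128 = 474107/128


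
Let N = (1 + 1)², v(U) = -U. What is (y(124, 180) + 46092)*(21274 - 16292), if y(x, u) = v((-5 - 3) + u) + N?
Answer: 228793368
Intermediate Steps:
N = 4 (N = 2² = 4)
y(x, u) = 12 - u (y(x, u) = -((-5 - 3) + u) + 4 = -(-8 + u) + 4 = (8 - u) + 4 = 12 - u)
(y(124, 180) + 46092)*(21274 - 16292) = ((12 - 1*180) + 46092)*(21274 - 16292) = ((12 - 180) + 46092)*4982 = (-168 + 46092)*4982 = 45924*4982 = 228793368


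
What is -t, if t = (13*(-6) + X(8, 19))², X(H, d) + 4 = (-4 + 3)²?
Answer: -6561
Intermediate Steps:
X(H, d) = -3 (X(H, d) = -4 + (-4 + 3)² = -4 + (-1)² = -4 + 1 = -3)
t = 6561 (t = (13*(-6) - 3)² = (-78 - 3)² = (-81)² = 6561)
-t = -1*6561 = -6561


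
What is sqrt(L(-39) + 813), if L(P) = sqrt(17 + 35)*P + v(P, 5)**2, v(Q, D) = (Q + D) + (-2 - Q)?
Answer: sqrt(822 - 78*sqrt(13)) ≈ 23.254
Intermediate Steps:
v(Q, D) = -2 + D (v(Q, D) = (D + Q) + (-2 - Q) = -2 + D)
L(P) = 9 + 2*P*sqrt(13) (L(P) = sqrt(17 + 35)*P + (-2 + 5)**2 = sqrt(52)*P + 3**2 = (2*sqrt(13))*P + 9 = 2*P*sqrt(13) + 9 = 9 + 2*P*sqrt(13))
sqrt(L(-39) + 813) = sqrt((9 + 2*(-39)*sqrt(13)) + 813) = sqrt((9 - 78*sqrt(13)) + 813) = sqrt(822 - 78*sqrt(13))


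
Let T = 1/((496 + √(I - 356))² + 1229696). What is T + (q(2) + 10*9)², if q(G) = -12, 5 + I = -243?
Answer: (-8974557073*I + 12070656*√151)/(4*(-368777*I + 496*√151)) ≈ 6084.0 - 2.9802e-8*I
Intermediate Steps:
I = -248 (I = -5 - 243 = -248)
T = 1/(1229696 + (496 + 2*I*√151)²) (T = 1/((496 + √(-248 - 356))² + 1229696) = 1/((496 + √(-604))² + 1229696) = 1/((496 + 2*I*√151)² + 1229696) = 1/(1229696 + (496 + 2*I*√151)²) ≈ 6.7773e-7 - 1.12e-8*I)
T + (q(2) + 10*9)² = -I/(-1475108*I + 1984*√151) + (-12 + 10*9)² = -I/(-1475108*I + 1984*√151) + (-12 + 90)² = -I/(-1475108*I + 1984*√151) + 78² = -I/(-1475108*I + 1984*√151) + 6084 = 6084 - I/(-1475108*I + 1984*√151)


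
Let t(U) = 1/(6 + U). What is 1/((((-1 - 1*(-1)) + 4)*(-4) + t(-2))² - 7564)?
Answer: -16/117055 ≈ -0.00013669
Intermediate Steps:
1/((((-1 - 1*(-1)) + 4)*(-4) + t(-2))² - 7564) = 1/((((-1 - 1*(-1)) + 4)*(-4) + 1/(6 - 2))² - 7564) = 1/((((-1 + 1) + 4)*(-4) + 1/4)² - 7564) = 1/(((0 + 4)*(-4) + ¼)² - 7564) = 1/((4*(-4) + ¼)² - 7564) = 1/((-16 + ¼)² - 7564) = 1/((-63/4)² - 7564) = 1/(3969/16 - 7564) = 1/(-117055/16) = -16/117055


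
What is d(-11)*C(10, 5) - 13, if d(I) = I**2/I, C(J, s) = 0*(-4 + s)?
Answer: -13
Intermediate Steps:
C(J, s) = 0
d(I) = I
d(-11)*C(10, 5) - 13 = -11*0 - 13 = 0 - 13 = -13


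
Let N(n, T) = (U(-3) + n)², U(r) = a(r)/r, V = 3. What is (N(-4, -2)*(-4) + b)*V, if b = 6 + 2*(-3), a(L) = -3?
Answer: -108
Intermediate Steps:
U(r) = -3/r
N(n, T) = (1 + n)² (N(n, T) = (-3/(-3) + n)² = (-3*(-⅓) + n)² = (1 + n)²)
b = 0 (b = 6 - 6 = 0)
(N(-4, -2)*(-4) + b)*V = ((1 - 4)²*(-4) + 0)*3 = ((-3)²*(-4) + 0)*3 = (9*(-4) + 0)*3 = (-36 + 0)*3 = -36*3 = -108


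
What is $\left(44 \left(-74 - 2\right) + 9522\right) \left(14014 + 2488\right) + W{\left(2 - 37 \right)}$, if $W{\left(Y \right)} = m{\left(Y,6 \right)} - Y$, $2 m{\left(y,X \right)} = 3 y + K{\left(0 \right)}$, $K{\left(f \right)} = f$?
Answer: $\frac{203898677}{2} \approx 1.0195 \cdot 10^{8}$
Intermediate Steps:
$m{\left(y,X \right)} = \frac{3 y}{2}$ ($m{\left(y,X \right)} = \frac{3 y + 0}{2} = \frac{3 y}{2}$)
$W{\left(Y \right)} = \frac{Y}{2}$ ($W{\left(Y \right)} = \frac{3 Y}{2} - Y = \frac{Y}{2}$)
$\left(44 \left(-74 - 2\right) + 9522\right) \left(14014 + 2488\right) + W{\left(2 - 37 \right)} = \left(44 \left(-74 - 2\right) + 9522\right) \left(14014 + 2488\right) + \frac{2 - 37}{2} = \left(44 \left(-76\right) + 9522\right) 16502 + \frac{1}{2} \left(-35\right) = \left(-3344 + 9522\right) 16502 - \frac{35}{2} = 6178 \cdot 16502 - \frac{35}{2} = 101949356 - \frac{35}{2} = \frac{203898677}{2}$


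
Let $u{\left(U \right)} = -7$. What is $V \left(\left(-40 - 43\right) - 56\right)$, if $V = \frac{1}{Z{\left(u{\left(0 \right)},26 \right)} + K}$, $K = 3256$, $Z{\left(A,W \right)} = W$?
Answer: $- \frac{139}{3282} \approx -0.042352$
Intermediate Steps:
$V = \frac{1}{3282}$ ($V = \frac{1}{26 + 3256} = \frac{1}{3282} \approx 0.00030469$)
$V \left(\left(-40 - 43\right) - 56\right) = \frac{\left(-40 - 43\right) - 56}{3282} = \frac{-83 - 56}{3282} = \frac{1}{3282} \left(-139\right) = - \frac{139}{3282}$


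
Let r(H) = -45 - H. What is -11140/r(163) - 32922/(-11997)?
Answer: 125891/2236 ≈ 56.302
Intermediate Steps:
-11140/r(163) - 32922/(-11997) = -11140/(-45 - 1*163) - 32922/(-11997) = -11140/(-45 - 163) - 32922*(-1/11997) = -11140/(-208) + 118/43 = -11140*(-1/208) + 118/43 = 2785/52 + 118/43 = 125891/2236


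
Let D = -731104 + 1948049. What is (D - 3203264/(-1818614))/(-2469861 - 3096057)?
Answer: -1106578208747/5061128198826 ≈ -0.21864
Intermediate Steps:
D = 1216945
(D - 3203264/(-1818614))/(-2469861 - 3096057) = (1216945 - 3203264/(-1818614))/(-2469861 - 3096057) = (1216945 - 3203264*(-1/1818614))/(-5565918) = (1216945 + 1601632/909307)*(-1/5565918) = (1106578208747/909307)*(-1/5565918) = -1106578208747/5061128198826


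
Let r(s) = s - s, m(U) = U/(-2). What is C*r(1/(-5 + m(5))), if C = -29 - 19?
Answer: 0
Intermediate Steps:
m(U) = -U/2 (m(U) = U*(-½) = -U/2)
C = -48
r(s) = 0
C*r(1/(-5 + m(5))) = -48*0 = 0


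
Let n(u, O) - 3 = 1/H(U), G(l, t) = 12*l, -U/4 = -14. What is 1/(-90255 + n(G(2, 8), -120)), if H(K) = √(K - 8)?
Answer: -4332096/390980328191 - 4*√3/390980328191 ≈ -1.1080e-5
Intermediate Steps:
U = 56 (U = -4*(-14) = 56)
H(K) = √(-8 + K)
n(u, O) = 3 + √3/12 (n(u, O) = 3 + 1/(√(-8 + 56)) = 3 + 1/(√48) = 3 + 1/(4*√3) = 3 + √3/12)
1/(-90255 + n(G(2, 8), -120)) = 1/(-90255 + (3 + √3/12)) = 1/(-90252 + √3/12)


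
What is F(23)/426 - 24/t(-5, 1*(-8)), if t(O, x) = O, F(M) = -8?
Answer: 5092/1065 ≈ 4.7812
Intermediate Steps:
F(23)/426 - 24/t(-5, 1*(-8)) = -8/426 - 24/(-5) = -8*1/426 - 24*(-⅕) = -4/213 + 24/5 = 5092/1065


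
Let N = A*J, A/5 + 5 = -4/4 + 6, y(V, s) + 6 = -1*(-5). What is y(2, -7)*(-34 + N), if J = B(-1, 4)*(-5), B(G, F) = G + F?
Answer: 34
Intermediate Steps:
B(G, F) = F + G
y(V, s) = -1 (y(V, s) = -6 - 1*(-5) = -6 + 5 = -1)
J = -15 (J = (4 - 1)*(-5) = 3*(-5) = -15)
A = 0 (A = -25 + 5*(-4/4 + 6) = -25 + 5*(-4*¼ + 6) = -25 + 5*(-1 + 6) = -25 + 5*5 = -25 + 25 = 0)
N = 0 (N = 0*(-15) = 0)
y(2, -7)*(-34 + N) = -(-34 + 0) = -1*(-34) = 34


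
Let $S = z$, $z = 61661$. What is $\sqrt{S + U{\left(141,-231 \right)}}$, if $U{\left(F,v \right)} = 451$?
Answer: $4 \sqrt{3882} \approx 249.22$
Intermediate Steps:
$S = 61661$
$\sqrt{S + U{\left(141,-231 \right)}} = \sqrt{61661 + 451} = \sqrt{62112} = 4 \sqrt{3882}$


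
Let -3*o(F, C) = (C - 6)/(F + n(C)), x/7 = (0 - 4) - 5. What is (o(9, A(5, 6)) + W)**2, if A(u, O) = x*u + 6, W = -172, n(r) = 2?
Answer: 3193369/121 ≈ 26391.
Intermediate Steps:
x = -63 (x = 7*((0 - 4) - 5) = 7*(-4 - 5) = 7*(-9) = -63)
A(u, O) = 6 - 63*u (A(u, O) = -63*u + 6 = 6 - 63*u)
o(F, C) = -(-6 + C)/(3*(2 + F)) (o(F, C) = -(C - 6)/(3*(F + 2)) = -(-6 + C)/(3*(2 + F)))
(o(9, A(5, 6)) + W)**2 = ((6 - (6 - 63*5))/(3*(2 + 9)) - 172)**2 = ((1/3)*(6 - (6 - 315))/11 - 172)**2 = ((1/3)*(1/11)*(6 - 1*(-309)) - 172)**2 = ((1/3)*(1/11)*(6 + 309) - 172)**2 = ((1/3)*(1/11)*315 - 172)**2 = (105/11 - 172)**2 = (-1787/11)**2 = 3193369/121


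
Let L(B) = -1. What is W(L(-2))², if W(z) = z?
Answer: 1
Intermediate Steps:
W(L(-2))² = (-1)² = 1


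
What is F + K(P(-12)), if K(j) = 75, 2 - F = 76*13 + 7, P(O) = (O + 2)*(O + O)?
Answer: -918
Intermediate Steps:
P(O) = 2*O*(2 + O) (P(O) = (2 + O)*(2*O) = 2*O*(2 + O))
F = -993 (F = 2 - (76*13 + 7) = 2 - (988 + 7) = 2 - 1*995 = 2 - 995 = -993)
F + K(P(-12)) = -993 + 75 = -918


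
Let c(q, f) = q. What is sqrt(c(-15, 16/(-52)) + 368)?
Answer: sqrt(353) ≈ 18.788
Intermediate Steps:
sqrt(c(-15, 16/(-52)) + 368) = sqrt(-15 + 368) = sqrt(353)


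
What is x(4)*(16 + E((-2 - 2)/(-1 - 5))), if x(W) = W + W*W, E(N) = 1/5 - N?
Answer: 932/3 ≈ 310.67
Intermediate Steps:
E(N) = 1/5 - N
x(W) = W + W**2
x(4)*(16 + E((-2 - 2)/(-1 - 5))) = (4*(1 + 4))*(16 + (1/5 - (-2 - 2)/(-1 - 5))) = (4*5)*(16 + (1/5 - (-4)/(-6))) = 20*(16 + (1/5 - (-4)*(-1)/6)) = 20*(16 + (1/5 - 1*2/3)) = 20*(16 + (1/5 - 2/3)) = 20*(16 - 7/15) = 20*(233/15) = 932/3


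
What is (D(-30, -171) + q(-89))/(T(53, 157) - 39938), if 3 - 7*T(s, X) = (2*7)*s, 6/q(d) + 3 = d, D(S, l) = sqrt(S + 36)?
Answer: 7/4298010 - 7*sqrt(6)/280305 ≈ -5.9542e-5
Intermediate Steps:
D(S, l) = sqrt(36 + S)
q(d) = 6/(-3 + d)
T(s, X) = 3/7 - 2*s (T(s, X) = 3/7 - 2*7*s/7 = 3/7 - 2*s)
(D(-30, -171) + q(-89))/(T(53, 157) - 39938) = (sqrt(36 - 30) + 6/(-3 - 89))/((3/7 - 2*53) - 39938) = (sqrt(6) + 6/(-92))/((3/7 - 106) - 39938) = (sqrt(6) + 6*(-1/92))/(-739/7 - 39938) = (sqrt(6) - 3/46)/(-280305/7) = (-3/46 + sqrt(6))*(-7/280305) = 7/4298010 - 7*sqrt(6)/280305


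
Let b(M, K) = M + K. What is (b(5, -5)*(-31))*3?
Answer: 0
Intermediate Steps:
b(M, K) = K + M
(b(5, -5)*(-31))*3 = ((-5 + 5)*(-31))*3 = (0*(-31))*3 = 0*3 = 0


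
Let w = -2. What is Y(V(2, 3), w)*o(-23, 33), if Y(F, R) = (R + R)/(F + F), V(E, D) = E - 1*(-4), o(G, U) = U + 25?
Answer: -58/3 ≈ -19.333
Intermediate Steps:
o(G, U) = 25 + U
V(E, D) = 4 + E (V(E, D) = E + 4 = 4 + E)
Y(F, R) = R/F (Y(F, R) = (2*R)/((2*F)) = (2*R)*(1/(2*F)) = R/F)
Y(V(2, 3), w)*o(-23, 33) = (-2/(4 + 2))*(25 + 33) = -2/6*58 = -2*⅙*58 = -⅓*58 = -58/3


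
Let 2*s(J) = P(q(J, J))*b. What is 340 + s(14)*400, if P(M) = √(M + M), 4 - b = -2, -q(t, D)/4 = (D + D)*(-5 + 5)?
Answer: 340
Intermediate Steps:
q(t, D) = 0 (q(t, D) = -4*(D + D)*(-5 + 5) = -4*2*D*0 = -4*0 = 0)
b = 6 (b = 4 - 1*(-2) = 4 + 2 = 6)
P(M) = √2*√M (P(M) = √(2*M) = √2*√M)
s(J) = 0 (s(J) = ((√2*√0)*6)/2 = ((√2*0)*6)/2 = (0*6)/2 = (½)*0 = 0)
340 + s(14)*400 = 340 + 0*400 = 340 + 0 = 340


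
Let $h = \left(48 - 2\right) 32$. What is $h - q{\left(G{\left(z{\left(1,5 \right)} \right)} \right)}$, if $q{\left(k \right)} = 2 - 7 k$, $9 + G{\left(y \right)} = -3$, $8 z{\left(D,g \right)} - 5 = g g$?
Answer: $1386$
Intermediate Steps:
$z{\left(D,g \right)} = \frac{5}{8} + \frac{g^{2}}{8}$ ($z{\left(D,g \right)} = \frac{5}{8} + \frac{g g}{8} = \frac{5}{8} + \frac{g^{2}}{8}$)
$G{\left(y \right)} = -12$ ($G{\left(y \right)} = -9 - 3 = -12$)
$h = 1472$ ($h = 46 \cdot 32 = 1472$)
$h - q{\left(G{\left(z{\left(1,5 \right)} \right)} \right)} = 1472 - \left(2 - -84\right) = 1472 - \left(2 + 84\right) = 1472 - 86 = 1386$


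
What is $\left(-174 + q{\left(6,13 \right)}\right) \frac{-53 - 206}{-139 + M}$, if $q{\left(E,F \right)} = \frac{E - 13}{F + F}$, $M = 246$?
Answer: $\frac{1173529}{2782} \approx 421.83$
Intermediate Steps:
$q{\left(E,F \right)} = \frac{-13 + E}{2 F}$
$\left(-174 + q{\left(6,13 \right)}\right) \frac{-53 - 206}{-139 + M} = \left(-174 + \frac{-13 + 6}{2 \cdot 13}\right) \frac{-53 - 206}{-139 + 246} = \left(-174 + \frac{1}{2} \cdot \frac{1}{13} \left(-7\right)\right) \left(- \frac{259}{107}\right) = \left(-174 - \frac{7}{26}\right) \left(\left(-259\right) \frac{1}{107}\right) = \left(- \frac{4531}{26}\right) \left(- \frac{259}{107}\right) = \frac{1173529}{2782}$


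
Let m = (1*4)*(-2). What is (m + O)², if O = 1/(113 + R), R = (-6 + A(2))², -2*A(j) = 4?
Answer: 2002225/31329 ≈ 63.910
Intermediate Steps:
A(j) = -2 (A(j) = -½*4 = -2)
m = -8 (m = 4*(-2) = -8)
R = 64 (R = (-6 - 2)² = (-8)² = 64)
O = 1/177 (O = 1/(113 + 64) = 1/177 ≈ 0.0056497)
(m + O)² = (-8 + 1/177)² = (-1415/177)² = 2002225/31329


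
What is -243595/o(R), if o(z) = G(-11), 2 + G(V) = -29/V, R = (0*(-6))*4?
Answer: -2679545/7 ≈ -3.8279e+5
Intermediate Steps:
R = 0 (R = 0*4 = 0)
G(V) = -2 - 29/V
o(z) = 7/11 (o(z) = -2 - 29/(-11) = -2 - 29*(-1/11) = -2 + 29/11 = 7/11)
-243595/o(R) = -243595/7/11 = -243595*11/7 = -2679545/7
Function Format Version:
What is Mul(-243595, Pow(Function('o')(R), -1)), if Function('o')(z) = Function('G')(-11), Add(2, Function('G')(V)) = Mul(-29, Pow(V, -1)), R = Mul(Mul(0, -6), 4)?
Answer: Rational(-2679545, 7) ≈ -3.8279e+5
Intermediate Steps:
R = 0 (R = Mul(0, 4) = 0)
Function('G')(V) = Add(-2, Mul(-29, Pow(V, -1)))
Function('o')(z) = Rational(7, 11) (Function('o')(z) = Add(-2, Mul(-29, Pow(-11, -1))) = Add(-2, Mul(-29, Rational(-1, 11))) = Add(-2, Rational(29, 11)) = Rational(7, 11))
Mul(-243595, Pow(Function('o')(R), -1)) = Mul(-243595, Pow(Rational(7, 11), -1)) = Mul(-243595, Rational(11, 7)) = Rational(-2679545, 7)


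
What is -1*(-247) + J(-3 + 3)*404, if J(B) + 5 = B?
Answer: -1773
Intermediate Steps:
J(B) = -5 + B
-1*(-247) + J(-3 + 3)*404 = -1*(-247) + (-5 + (-3 + 3))*404 = 247 + (-5 + 0)*404 = 247 - 5*404 = 247 - 2020 = -1773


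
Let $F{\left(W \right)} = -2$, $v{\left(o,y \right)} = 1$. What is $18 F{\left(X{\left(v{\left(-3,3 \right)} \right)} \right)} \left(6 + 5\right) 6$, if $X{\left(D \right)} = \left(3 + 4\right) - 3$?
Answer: $-2376$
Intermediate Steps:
$X{\left(D \right)} = 4$ ($X{\left(D \right)} = 7 - 3 = 4$)
$18 F{\left(X{\left(v{\left(-3,3 \right)} \right)} \right)} \left(6 + 5\right) 6 = 18 \left(-2\right) \left(6 + 5\right) 6 = - 36 \cdot 11 \cdot 6 = \left(-36\right) 66 = -2376$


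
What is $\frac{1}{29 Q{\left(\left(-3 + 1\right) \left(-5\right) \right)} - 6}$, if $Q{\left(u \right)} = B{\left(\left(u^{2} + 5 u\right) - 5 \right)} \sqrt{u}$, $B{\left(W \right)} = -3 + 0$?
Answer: $\frac{1}{12609} - \frac{29 \sqrt{10}}{25218} \approx -0.0035572$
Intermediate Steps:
$B{\left(W \right)} = -3$
$Q{\left(u \right)} = - 3 \sqrt{u}$
$\frac{1}{29 Q{\left(\left(-3 + 1\right) \left(-5\right) \right)} - 6} = \frac{1}{29 \left(- 3 \sqrt{\left(-3 + 1\right) \left(-5\right)}\right) - 6} = \frac{1}{29 \left(- 3 \sqrt{\left(-2\right) \left(-5\right)}\right) - 6} = \frac{1}{29 \left(- 3 \sqrt{10}\right) - 6} = \frac{1}{- 87 \sqrt{10} - 6} = \frac{1}{-6 - 87 \sqrt{10}}$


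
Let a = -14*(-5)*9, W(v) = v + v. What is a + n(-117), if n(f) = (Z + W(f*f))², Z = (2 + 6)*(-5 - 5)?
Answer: 745181434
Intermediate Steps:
W(v) = 2*v
Z = -80 (Z = 8*(-10) = -80)
n(f) = (-80 + 2*f²)² (n(f) = (-80 + 2*(f*f))² = (-80 + 2*f²)²)
a = 630 (a = 70*9 = 630)
a + n(-117) = 630 + 4*(-40 + (-117)²)² = 630 + 4*(-40 + 13689)² = 630 + 4*13649² = 630 + 4*186295201 = 630 + 745180804 = 745181434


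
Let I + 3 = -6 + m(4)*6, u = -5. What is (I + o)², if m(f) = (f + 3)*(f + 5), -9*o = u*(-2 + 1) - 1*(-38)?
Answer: 10745284/81 ≈ 1.3266e+5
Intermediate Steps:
o = -43/9 (o = -(-5*(-2 + 1) - 1*(-38))/9 = -(-5*(-1) + 38)/9 = -(5 + 38)/9 = -⅑*43 = -43/9 ≈ -4.7778)
m(f) = (3 + f)*(5 + f)
I = 369 (I = -3 + (-6 + (15 + 4² + 8*4)*6) = -3 + (-6 + (15 + 16 + 32)*6) = -3 + (-6 + 63*6) = -3 + (-6 + 378) = -3 + 372 = 369)
(I + o)² = (369 - 43/9)² = (3278/9)² = 10745284/81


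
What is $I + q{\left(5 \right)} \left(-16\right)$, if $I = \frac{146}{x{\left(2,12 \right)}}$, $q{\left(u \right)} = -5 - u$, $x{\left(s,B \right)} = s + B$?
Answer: $\frac{1193}{7} \approx 170.43$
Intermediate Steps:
$x{\left(s,B \right)} = B + s$
$I = \frac{73}{7}$ ($I = \frac{146}{12 + 2} = \frac{146}{14} = 146 \cdot \frac{1}{14} = \frac{73}{7} \approx 10.429$)
$I + q{\left(5 \right)} \left(-16\right) = \frac{73}{7} + \left(-5 - 5\right) \left(-16\right) = \frac{73}{7} - -160 = \frac{73}{7} + 160 = \frac{1193}{7}$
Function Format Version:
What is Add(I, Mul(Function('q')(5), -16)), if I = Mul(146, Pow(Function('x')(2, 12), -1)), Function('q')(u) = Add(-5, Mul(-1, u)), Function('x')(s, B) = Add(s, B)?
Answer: Rational(1193, 7) ≈ 170.43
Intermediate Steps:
Function('x')(s, B) = Add(B, s)
I = Rational(73, 7) (I = Mul(146, Pow(Add(12, 2), -1)) = Mul(146, Pow(14, -1)) = Mul(146, Rational(1, 14)) = Rational(73, 7) ≈ 10.429)
Add(I, Mul(Function('q')(5), -16)) = Add(Rational(73, 7), Mul(Add(-5, Mul(-1, 5)), -16)) = Add(Rational(73, 7), Mul(Add(-5, -5), -16)) = Add(Rational(73, 7), Mul(-10, -16)) = Add(Rational(73, 7), 160) = Rational(1193, 7)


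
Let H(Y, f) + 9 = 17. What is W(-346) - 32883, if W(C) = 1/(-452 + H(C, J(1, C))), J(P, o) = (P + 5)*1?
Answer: -14600053/444 ≈ -32883.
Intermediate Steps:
J(P, o) = 5 + P (J(P, o) = (5 + P)*1 = 5 + P)
H(Y, f) = 8 (H(Y, f) = -9 + 17 = 8)
W(C) = -1/444 (W(C) = 1/(-452 + 8) = 1/(-444) = -1/444)
W(-346) - 32883 = -1/444 - 32883 = -14600053/444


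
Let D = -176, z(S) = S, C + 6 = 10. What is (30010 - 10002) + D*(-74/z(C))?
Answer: 23264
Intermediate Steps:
C = 4 (C = -6 + 10 = 4)
(30010 - 10002) + D*(-74/z(C)) = (30010 - 10002) - (-13024)/4 = 20008 - (-13024)/4 = 20008 - 176*(-37/2) = 20008 + 3256 = 23264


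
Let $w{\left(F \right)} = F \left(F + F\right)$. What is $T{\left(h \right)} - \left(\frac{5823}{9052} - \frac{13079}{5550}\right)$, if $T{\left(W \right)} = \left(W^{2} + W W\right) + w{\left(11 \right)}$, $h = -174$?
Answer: $\frac{1527145760929}{25119300} \approx 60796.0$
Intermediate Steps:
$w{\left(F \right)} = 2 F^{2}$ ($w{\left(F \right)} = F 2 F = 2 F^{2}$)
$T{\left(W \right)} = 242 + 2 W^{2}$ ($T{\left(W \right)} = \left(W^{2} + W W\right) + 2 \cdot 11^{2} = \left(W^{2} + W^{2}\right) + 2 \cdot 121 = 2 W^{2} + 242 = 242 + 2 W^{2}$)
$T{\left(h \right)} - \left(\frac{5823}{9052} - \frac{13079}{5550}\right) = \left(242 + 2 \left(-174\right)^{2}\right) - \left(\frac{5823}{9052} - \frac{13079}{5550}\right) = \left(242 + 2 \cdot 30276\right) - \left(5823 \cdot \frac{1}{9052} - \frac{13079}{5550}\right) = \left(242 + 60552\right) - \left(\frac{5823}{9052} - \frac{13079}{5550}\right) = 60794 - - \frac{43036729}{25119300} = 60794 + \frac{43036729}{25119300} = \frac{1527145760929}{25119300}$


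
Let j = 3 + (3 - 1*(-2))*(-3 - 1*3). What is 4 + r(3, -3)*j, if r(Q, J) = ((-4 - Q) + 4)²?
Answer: -239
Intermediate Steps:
r(Q, J) = Q² (r(Q, J) = (-Q)² = Q²)
j = -27 (j = 3 + (3 + 2)*(-3 - 3) = 3 + 5*(-6) = 3 - 30 = -27)
4 + r(3, -3)*j = 4 + 3²*(-27) = 4 + 9*(-27) = 4 - 243 = -239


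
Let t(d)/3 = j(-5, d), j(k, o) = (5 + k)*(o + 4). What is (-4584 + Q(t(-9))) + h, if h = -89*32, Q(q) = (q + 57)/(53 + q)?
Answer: -393839/53 ≈ -7430.9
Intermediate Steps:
j(k, o) = (4 + o)*(5 + k) (j(k, o) = (5 + k)*(4 + o) = (4 + o)*(5 + k))
t(d) = 0 (t(d) = 3*(20 + 4*(-5) + 5*d - 5*d) = 3*(20 - 20 + 5*d - 5*d) = 3*0 = 0)
Q(q) = (57 + q)/(53 + q)
h = -2848
(-4584 + Q(t(-9))) + h = (-4584 + (57 + 0)/(53 + 0)) - 2848 = (-4584 + 57/53) - 2848 = -242895/53 - 2848 = -393839/53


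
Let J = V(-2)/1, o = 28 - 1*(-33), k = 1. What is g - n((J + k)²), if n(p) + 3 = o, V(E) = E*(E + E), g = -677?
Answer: -735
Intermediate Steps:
V(E) = 2*E² (V(E) = E*(2*E) = 2*E²)
o = 61 (o = 28 + 33 = 61)
J = 8 (J = (2*(-2)²)/1 = (2*4)*1 = 8*1 = 8)
n(p) = 58 (n(p) = -3 + 61 = 58)
g - n((J + k)²) = -677 - 1*58 = -677 - 58 = -735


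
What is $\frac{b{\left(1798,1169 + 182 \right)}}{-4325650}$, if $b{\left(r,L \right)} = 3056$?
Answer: $- \frac{1528}{2162825} \approx -0.00070648$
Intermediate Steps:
$\frac{b{\left(1798,1169 + 182 \right)}}{-4325650} = \frac{3056}{-4325650} = 3056 \left(- \frac{1}{4325650}\right) = - \frac{1528}{2162825}$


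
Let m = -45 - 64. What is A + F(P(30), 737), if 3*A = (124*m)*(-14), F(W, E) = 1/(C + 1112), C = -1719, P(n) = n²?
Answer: 114858965/1821 ≈ 63075.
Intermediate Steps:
m = -109
F(W, E) = -1/607 (F(W, E) = 1/(-1719 + 1112) = 1/(-607) = -1/607)
A = 189224/3 (A = ((124*(-109))*(-14))/3 = (-13516*(-14))/3 = (⅓)*189224 = 189224/3 ≈ 63075.)
A + F(P(30), 737) = 189224/3 - 1/607 = 114858965/1821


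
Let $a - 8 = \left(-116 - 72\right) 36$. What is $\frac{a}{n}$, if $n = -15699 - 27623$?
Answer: $\frac{3380}{21661} \approx 0.15604$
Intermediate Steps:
$n = -43322$
$a = -6760$ ($a = 8 + \left(-116 - 72\right) 36 = 8 - 6768 = -6760$)
$\frac{a}{n} = - \frac{6760}{-43322} = \left(-6760\right) \left(- \frac{1}{43322}\right) = \frac{3380}{21661}$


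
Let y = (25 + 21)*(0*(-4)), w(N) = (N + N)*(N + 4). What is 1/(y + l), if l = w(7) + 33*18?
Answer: 1/748 ≈ 0.0013369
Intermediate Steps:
w(N) = 2*N*(4 + N) (w(N) = (2*N)*(4 + N) = 2*N*(4 + N))
l = 748 (l = 2*7*(4 + 7) + 33*18 = 2*7*11 + 594 = 154 + 594 = 748)
y = 0 (y = 46*0 = 0)
1/(y + l) = 1/(0 + 748) = 1/748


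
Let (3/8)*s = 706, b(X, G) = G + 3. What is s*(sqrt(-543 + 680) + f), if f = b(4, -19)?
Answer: -90368/3 + 5648*sqrt(137)/3 ≈ -8086.6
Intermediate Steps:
b(X, G) = 3 + G
f = -16 (f = 3 - 19 = -16)
s = 5648/3 (s = (8/3)*706 = 5648/3 ≈ 1882.7)
s*(sqrt(-543 + 680) + f) = 5648*(sqrt(-543 + 680) - 16)/3 = 5648*(sqrt(137) - 16)/3 = 5648*(-16 + sqrt(137))/3 = -90368/3 + 5648*sqrt(137)/3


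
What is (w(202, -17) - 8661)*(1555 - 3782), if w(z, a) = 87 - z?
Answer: 19544152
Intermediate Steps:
(w(202, -17) - 8661)*(1555 - 3782) = ((87 - 1*202) - 8661)*(1555 - 3782) = ((87 - 202) - 8661)*(-2227) = (-115 - 8661)*(-2227) = -8776*(-2227) = 19544152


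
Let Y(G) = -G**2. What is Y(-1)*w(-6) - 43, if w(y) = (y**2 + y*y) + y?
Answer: -109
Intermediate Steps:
w(y) = y + 2*y**2 (w(y) = (y**2 + y**2) + y = 2*y**2 + y = y + 2*y**2)
Y(-1)*w(-6) - 43 = (-1*(-1)**2)*(-6*(1 + 2*(-6))) - 43 = (-1*1)*(-6*(1 - 12)) - 43 = -(-6)*(-11) - 43 = -1*66 - 43 = -66 - 43 = -109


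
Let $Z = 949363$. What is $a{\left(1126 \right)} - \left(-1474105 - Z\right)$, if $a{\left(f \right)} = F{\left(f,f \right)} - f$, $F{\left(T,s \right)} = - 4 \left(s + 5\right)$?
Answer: $2417818$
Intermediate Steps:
$F{\left(T,s \right)} = -20 - 4 s$ ($F{\left(T,s \right)} = - 4 \left(5 + s\right) = -20 - 4 s$)
$a{\left(f \right)} = -20 - 5 f$ ($a{\left(f \right)} = \left(-20 - 4 f\right) - f = -20 - 5 f$)
$a{\left(1126 \right)} - \left(-1474105 - Z\right) = \left(-20 - 5630\right) - \left(-1474105 - 949363\right) = -5650 - -2423468 = -5650 + 2423468 = 2417818$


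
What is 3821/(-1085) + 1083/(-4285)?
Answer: -3509608/929845 ≈ -3.7744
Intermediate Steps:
3821/(-1085) + 1083/(-4285) = 3821*(-1/1085) + 1083*(-1/4285) = -3821/1085 - 1083/4285 = -3509608/929845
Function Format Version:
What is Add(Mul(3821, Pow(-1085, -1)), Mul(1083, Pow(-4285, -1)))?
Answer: Rational(-3509608, 929845) ≈ -3.7744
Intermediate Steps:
Add(Mul(3821, Pow(-1085, -1)), Mul(1083, Pow(-4285, -1))) = Add(Mul(3821, Rational(-1, 1085)), Mul(1083, Rational(-1, 4285))) = Add(Rational(-3821, 1085), Rational(-1083, 4285)) = Rational(-3509608, 929845)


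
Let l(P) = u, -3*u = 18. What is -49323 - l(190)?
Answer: -49317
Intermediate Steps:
u = -6 (u = -⅓*18 = -6)
l(P) = -6
-49323 - l(190) = -49323 - 1*(-6) = -49323 + 6 = -49317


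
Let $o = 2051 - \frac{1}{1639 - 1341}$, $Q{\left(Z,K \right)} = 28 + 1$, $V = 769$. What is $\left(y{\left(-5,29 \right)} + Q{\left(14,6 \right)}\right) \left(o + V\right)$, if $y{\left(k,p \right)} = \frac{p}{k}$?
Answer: $\frac{48740822}{745} \approx 65424.0$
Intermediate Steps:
$Q{\left(Z,K \right)} = 29$
$o = \frac{611197}{298}$ ($o = 2051 - \frac{1}{298} = \frac{611197}{298} \approx 2051.0$)
$\left(y{\left(-5,29 \right)} + Q{\left(14,6 \right)}\right) \left(o + V\right) = \left(\frac{29}{-5} + 29\right) \left(\frac{611197}{298} + 769\right) = \left(29 \left(- \frac{1}{5}\right) + 29\right) \frac{840359}{298} = \left(- \frac{29}{5} + 29\right) \frac{840359}{298} = \frac{116}{5} \cdot \frac{840359}{298} = \frac{48740822}{745}$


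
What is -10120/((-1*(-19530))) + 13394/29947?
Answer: -4147882/58486491 ≈ -0.070920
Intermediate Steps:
-10120/((-1*(-19530))) + 13394/29947 = -10120/19530 + 13394*(1/29947) = -10120*1/19530 + 13394/29947 = -1012/1953 + 13394/29947 = -4147882/58486491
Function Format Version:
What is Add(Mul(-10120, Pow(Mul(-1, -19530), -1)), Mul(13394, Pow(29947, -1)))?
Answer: Rational(-4147882, 58486491) ≈ -0.070920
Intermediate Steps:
Add(Mul(-10120, Pow(Mul(-1, -19530), -1)), Mul(13394, Pow(29947, -1))) = Add(Mul(-10120, Pow(19530, -1)), Mul(13394, Rational(1, 29947))) = Add(Mul(-10120, Rational(1, 19530)), Rational(13394, 29947)) = Add(Rational(-1012, 1953), Rational(13394, 29947)) = Rational(-4147882, 58486491)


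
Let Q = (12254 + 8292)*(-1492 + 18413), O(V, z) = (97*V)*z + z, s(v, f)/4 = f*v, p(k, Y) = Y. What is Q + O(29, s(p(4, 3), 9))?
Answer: 347962778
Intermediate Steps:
s(v, f) = 4*f*v (s(v, f) = 4*(f*v) = 4*f*v)
O(V, z) = z + 97*V*z (O(V, z) = 97*V*z + z = z + 97*V*z)
Q = 347658866 (Q = 20546*16921 = 347658866)
Q + O(29, s(p(4, 3), 9)) = 347658866 + (4*9*3)*(1 + 97*29) = 347658866 + 108*(1 + 2813) = 347658866 + 108*2814 = 347658866 + 303912 = 347962778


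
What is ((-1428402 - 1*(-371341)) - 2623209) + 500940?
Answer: -3179330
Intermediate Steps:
((-1428402 - 1*(-371341)) - 2623209) + 500940 = ((-1428402 + 371341) - 2623209) + 500940 = (-1057061 - 2623209) + 500940 = -3680270 + 500940 = -3179330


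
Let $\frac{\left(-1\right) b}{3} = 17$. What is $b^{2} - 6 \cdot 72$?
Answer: $2169$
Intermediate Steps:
$b = -51$ ($b = \left(-3\right) 17 = -51$)
$b^{2} - 6 \cdot 72 = \left(-51\right)^{2} - 6 \cdot 72 = 2601 - 432 = 2169$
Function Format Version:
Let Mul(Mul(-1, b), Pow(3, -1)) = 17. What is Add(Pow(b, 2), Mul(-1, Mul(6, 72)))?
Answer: 2169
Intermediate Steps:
b = -51 (b = Mul(-3, 17) = -51)
Add(Pow(b, 2), Mul(-1, Mul(6, 72))) = Add(Pow(-51, 2), Mul(-1, Mul(6, 72))) = Add(2601, Mul(-1, 432)) = Add(2601, -432) = 2169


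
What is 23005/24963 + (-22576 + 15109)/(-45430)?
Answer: 1231515871/1134069090 ≈ 1.0859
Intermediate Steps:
23005/24963 + (-22576 + 15109)/(-45430) = 23005*(1/24963) - 7467*(-1/45430) = 23005/24963 + 7467/45430 = 1231515871/1134069090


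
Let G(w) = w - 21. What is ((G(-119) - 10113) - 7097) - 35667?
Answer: -53017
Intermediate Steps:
G(w) = -21 + w
((G(-119) - 10113) - 7097) - 35667 = (((-21 - 119) - 10113) - 7097) - 35667 = ((-140 - 10113) - 7097) - 35667 = (-10253 - 7097) - 35667 = -17350 - 35667 = -53017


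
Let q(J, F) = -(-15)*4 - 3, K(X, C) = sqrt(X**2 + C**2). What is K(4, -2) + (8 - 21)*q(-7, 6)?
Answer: -741 + 2*sqrt(5) ≈ -736.53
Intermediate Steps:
K(X, C) = sqrt(C**2 + X**2)
q(J, F) = 57 (q(J, F) = -5*(-12) - 3 = 60 - 3 = 57)
K(4, -2) + (8 - 21)*q(-7, 6) = sqrt((-2)**2 + 4**2) + (8 - 21)*57 = sqrt(4 + 16) - 13*57 = sqrt(20) - 741 = 2*sqrt(5) - 741 = -741 + 2*sqrt(5)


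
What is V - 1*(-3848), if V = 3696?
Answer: 7544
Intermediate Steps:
V - 1*(-3848) = 3696 - 1*(-3848) = 3696 + 3848 = 7544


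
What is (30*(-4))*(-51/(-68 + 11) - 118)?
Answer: 267000/19 ≈ 14053.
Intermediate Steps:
(30*(-4))*(-51/(-68 + 11) - 118) = -120*(-51/(-57) - 118) = -120*(-51*(-1/57) - 118) = -120*(17/19 - 118) = -120*(-2225/19) = 267000/19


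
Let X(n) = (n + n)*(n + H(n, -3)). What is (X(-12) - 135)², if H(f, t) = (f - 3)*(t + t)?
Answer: 4028049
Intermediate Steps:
H(f, t) = 2*t*(-3 + f) (H(f, t) = (-3 + f)*(2*t) = 2*t*(-3 + f))
X(n) = 2*n*(18 - 5*n) (X(n) = (n + n)*(n + 2*(-3)*(-3 + n)) = (2*n)*(n + (18 - 6*n)) = (2*n)*(18 - 5*n) = 2*n*(18 - 5*n))
(X(-12) - 135)² = (2*(-12)*(18 - 5*(-12)) - 135)² = (2*(-12)*(18 + 60) - 135)² = (2*(-12)*78 - 135)² = (-1872 - 135)² = (-2007)² = 4028049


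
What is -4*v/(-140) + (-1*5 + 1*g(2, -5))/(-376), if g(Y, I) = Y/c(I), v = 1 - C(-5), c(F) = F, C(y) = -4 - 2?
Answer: 403/1880 ≈ 0.21436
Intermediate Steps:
C(y) = -6
v = 7 (v = 1 - 1*(-6) = 1 + 6 = 7)
g(Y, I) = Y/I
-4*v/(-140) + (-1*5 + 1*g(2, -5))/(-376) = -4*7/(-140) + (-1*5 + 1*(2/(-5)))/(-376) = -28*(-1/140) + (-5 + 1*(2*(-⅕)))*(-1/376) = ⅕ + (-5 + 1*(-⅖))*(-1/376) = ⅕ + (-5 - ⅖)*(-1/376) = ⅕ - 27/5*(-1/376) = ⅕ + 27/1880 = 403/1880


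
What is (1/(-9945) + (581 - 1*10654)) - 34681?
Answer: -445078531/9945 ≈ -44754.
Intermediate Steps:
(1/(-9945) + (581 - 1*10654)) - 34681 = (-1/9945 + (581 - 10654)) - 34681 = (-1/9945 - 10073) - 34681 = -100175986/9945 - 34681 = -445078531/9945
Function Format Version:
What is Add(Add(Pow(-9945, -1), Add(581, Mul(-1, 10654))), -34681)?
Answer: Rational(-445078531, 9945) ≈ -44754.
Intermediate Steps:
Add(Add(Pow(-9945, -1), Add(581, Mul(-1, 10654))), -34681) = Add(Add(Rational(-1, 9945), Add(581, -10654)), -34681) = Add(Add(Rational(-1, 9945), -10073), -34681) = Add(Rational(-100175986, 9945), -34681) = Rational(-445078531, 9945)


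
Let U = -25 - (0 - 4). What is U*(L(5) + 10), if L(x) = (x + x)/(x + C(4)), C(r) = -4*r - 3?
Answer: -195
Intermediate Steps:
C(r) = -3 - 4*r
U = -21 (U = -25 - 1*(-4) = -25 + 4 = -21)
L(x) = 2*x/(-19 + x) (L(x) = (x + x)/(x + (-3 - 4*4)) = (2*x)/(x + (-3 - 16)) = (2*x)/(x - 19) = (2*x)/(-19 + x) = 2*x/(-19 + x))
U*(L(5) + 10) = -21*(2*5/(-19 + 5) + 10) = -21*(2*5/(-14) + 10) = -21*(2*5*(-1/14) + 10) = -21*(-5/7 + 10) = -21*65/7 = -195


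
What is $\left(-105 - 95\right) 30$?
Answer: $-6000$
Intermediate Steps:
$\left(-105 - 95\right) 30 = \left(-200\right) 30 = -6000$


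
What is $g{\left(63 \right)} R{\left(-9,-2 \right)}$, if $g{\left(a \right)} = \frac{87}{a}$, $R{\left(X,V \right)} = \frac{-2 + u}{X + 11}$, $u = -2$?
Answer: $- \frac{58}{21} \approx -2.7619$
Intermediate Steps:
$R{\left(X,V \right)} = - \frac{4}{11 + X}$ ($R{\left(X,V \right)} = \frac{-2 - 2}{X + 11} = - \frac{4}{11 + X}$)
$g{\left(63 \right)} R{\left(-9,-2 \right)} = \frac{87}{63} \left(- \frac{4}{11 - 9}\right) = 87 \cdot \frac{1}{63} \left(- \frac{4}{2}\right) = \frac{29 \left(\left(-4\right) \frac{1}{2}\right)}{21} = \frac{29}{21} \left(-2\right) = - \frac{58}{21}$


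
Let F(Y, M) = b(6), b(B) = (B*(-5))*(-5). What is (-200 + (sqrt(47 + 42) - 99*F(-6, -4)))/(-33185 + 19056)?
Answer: 15050/14129 - sqrt(89)/14129 ≈ 1.0645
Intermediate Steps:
b(B) = 25*B (b(B) = -5*B*(-5) = 25*B)
F(Y, M) = 150 (F(Y, M) = 25*6 = 150)
(-200 + (sqrt(47 + 42) - 99*F(-6, -4)))/(-33185 + 19056) = (-200 + (sqrt(47 + 42) - 99*150))/(-33185 + 19056) = (-200 + (sqrt(89) - 14850))/(-14129) = (-200 + (-14850 + sqrt(89)))*(-1/14129) = (-15050 + sqrt(89))*(-1/14129) = 15050/14129 - sqrt(89)/14129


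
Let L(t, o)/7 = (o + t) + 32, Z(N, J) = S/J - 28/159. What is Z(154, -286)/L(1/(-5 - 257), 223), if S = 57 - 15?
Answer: -274838/1519036233 ≈ -0.00018093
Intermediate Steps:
S = 42
Z(N, J) = -28/159 + 42/J (Z(N, J) = 42/J - 28/159 = -28/159 + 42/J)
L(t, o) = 224 + 7*o + 7*t (L(t, o) = 7*((o + t) + 32) = 7*(32 + o + t) = 224 + 7*o + 7*t)
Z(154, -286)/L(1/(-5 - 257), 223) = (-28/159 + 42/(-286))/(224 + 7*223 + 7/(-5 - 257)) = (-28/159 + 42*(-1/286))/(224 + 1561 + 7/(-262)) = (-28/159 - 21/143)/(224 + 1561 + 7*(-1/262)) = -7343/(22737*(224 + 1561 - 7/262)) = -7343/(22737*467663/262) = -7343/22737*262/467663 = -274838/1519036233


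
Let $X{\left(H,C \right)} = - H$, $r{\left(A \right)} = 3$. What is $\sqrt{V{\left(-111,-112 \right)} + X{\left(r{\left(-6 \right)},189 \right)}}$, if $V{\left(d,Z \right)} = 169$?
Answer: $\sqrt{166} \approx 12.884$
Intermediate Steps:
$\sqrt{V{\left(-111,-112 \right)} + X{\left(r{\left(-6 \right)},189 \right)}} = \sqrt{169 - 3} = \sqrt{166}$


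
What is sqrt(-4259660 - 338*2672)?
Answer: 6*I*sqrt(143411) ≈ 2272.2*I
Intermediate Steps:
sqrt(-4259660 - 338*2672) = sqrt(-4259660 - 903136) = sqrt(-5162796) = 6*I*sqrt(143411)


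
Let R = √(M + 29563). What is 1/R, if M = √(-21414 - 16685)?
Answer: (29563 + I*√38099)^(-½) ≈ 0.0058159 - 1.92e-5*I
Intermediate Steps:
M = I*√38099 (M = √(-38099) = I*√38099 ≈ 195.19*I)
R = √(29563 + I*√38099) (R = √(I*√38099 + 29563) = √(29563 + I*√38099) ≈ 171.94 + 0.5676*I)
1/R = 1/(√(29563 + I*√38099)) = (29563 + I*√38099)^(-½)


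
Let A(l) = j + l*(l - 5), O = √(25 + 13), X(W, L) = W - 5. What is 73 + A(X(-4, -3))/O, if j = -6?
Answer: 73 + 60*√38/19 ≈ 92.467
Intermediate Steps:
X(W, L) = -5 + W
O = √38 ≈ 6.1644
A(l) = -6 + l*(-5 + l) (A(l) = -6 + l*(l - 5) = -6 + l*(-5 + l))
73 + A(X(-4, -3))/O = 73 + (-6 + (-5 - 4)² - 5*(-5 - 4))/(√38) = 73 + (-6 + (-9)² - 5*(-9))*(√38/38) = 73 + (-6 + 81 + 45)*(√38/38) = 73 + 120*(√38/38) = 73 + 60*√38/19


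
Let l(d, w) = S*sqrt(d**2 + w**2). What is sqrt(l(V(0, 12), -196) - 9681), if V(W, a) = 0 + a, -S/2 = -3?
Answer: sqrt(-9681 + 24*sqrt(2410)) ≈ 92.211*I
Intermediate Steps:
S = 6 (S = -2*(-3) = 6)
V(W, a) = a
l(d, w) = 6*sqrt(d**2 + w**2)
sqrt(l(V(0, 12), -196) - 9681) = sqrt(6*sqrt(12**2 + (-196)**2) - 9681) = sqrt(6*sqrt(144 + 38416) - 9681) = sqrt(6*sqrt(38560) - 9681) = sqrt(6*(4*sqrt(2410)) - 9681) = sqrt(24*sqrt(2410) - 9681) = sqrt(-9681 + 24*sqrt(2410))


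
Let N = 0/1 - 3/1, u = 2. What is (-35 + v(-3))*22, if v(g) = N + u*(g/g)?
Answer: -792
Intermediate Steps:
N = -3 (N = 0*1 - 3*1 = 0 - 3 = -3)
v(g) = -1 (v(g) = -3 + 2*(g/g) = -3 + 2*1 = -3 + 2 = -1)
(-35 + v(-3))*22 = (-35 - 1)*22 = -36*22 = -792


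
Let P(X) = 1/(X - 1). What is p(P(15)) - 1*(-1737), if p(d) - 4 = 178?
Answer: 1919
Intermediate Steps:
P(X) = 1/(-1 + X)
p(d) = 182 (p(d) = 4 + 178 = 182)
p(P(15)) - 1*(-1737) = 182 - 1*(-1737) = 182 + 1737 = 1919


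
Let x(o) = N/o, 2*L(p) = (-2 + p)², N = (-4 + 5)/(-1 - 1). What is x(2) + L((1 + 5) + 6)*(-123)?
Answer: -24601/4 ≈ -6150.3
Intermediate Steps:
N = -½ (N = 1/(-2) = 1*(-½) = -½ ≈ -0.50000)
L(p) = (-2 + p)²/2
x(o) = -1/(2*o)
x(2) + L((1 + 5) + 6)*(-123) = -½/2 + ((-2 + ((1 + 5) + 6))²/2)*(-123) = -½*½ + ((-2 + (6 + 6))²/2)*(-123) = -¼ + ((-2 + 12)²/2)*(-123) = -¼ + ((½)*10²)*(-123) = -¼ + ((½)*100)*(-123) = -¼ + 50*(-123) = -¼ - 6150 = -24601/4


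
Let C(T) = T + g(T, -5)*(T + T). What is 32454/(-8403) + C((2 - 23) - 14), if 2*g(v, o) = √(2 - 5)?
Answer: -108853/2801 - 35*I*√3 ≈ -38.862 - 60.622*I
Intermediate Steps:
g(v, o) = I*√3/2 (g(v, o) = √(2 - 5)/2 = √(-3)/2 = (I*√3)/2 = I*√3/2)
C(T) = T + I*T*√3 (C(T) = T + (I*√3/2)*(T + T) = T + (I*√3/2)*(2*T) = T + I*T*√3)
32454/(-8403) + C((2 - 23) - 14) = 32454/(-8403) + ((2 - 23) - 14)*(1 + I*√3) = 32454*(-1/8403) + (-21 - 14)*(1 + I*√3) = -10818/2801 - 35*(1 + I*√3) = -10818/2801 + (-35 - 35*I*√3) = -108853/2801 - 35*I*√3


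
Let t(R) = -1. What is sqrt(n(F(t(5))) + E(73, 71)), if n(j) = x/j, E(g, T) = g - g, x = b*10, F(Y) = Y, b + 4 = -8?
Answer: 2*sqrt(30) ≈ 10.954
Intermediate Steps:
b = -12 (b = -4 - 8 = -12)
x = -120 (x = -12*10 = -120)
E(g, T) = 0
n(j) = -120/j
sqrt(n(F(t(5))) + E(73, 71)) = sqrt(-120/(-1) + 0) = sqrt(-120*(-1) + 0) = sqrt(120 + 0) = sqrt(120) = 2*sqrt(30)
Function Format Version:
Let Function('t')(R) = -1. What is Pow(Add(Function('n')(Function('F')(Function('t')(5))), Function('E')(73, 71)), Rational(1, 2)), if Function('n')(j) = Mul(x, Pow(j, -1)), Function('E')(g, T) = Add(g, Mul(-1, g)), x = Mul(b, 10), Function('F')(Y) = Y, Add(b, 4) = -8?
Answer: Mul(2, Pow(30, Rational(1, 2))) ≈ 10.954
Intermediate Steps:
b = -12 (b = Add(-4, -8) = -12)
x = -120 (x = Mul(-12, 10) = -120)
Function('E')(g, T) = 0
Function('n')(j) = Mul(-120, Pow(j, -1))
Pow(Add(Function('n')(Function('F')(Function('t')(5))), Function('E')(73, 71)), Rational(1, 2)) = Pow(Add(Mul(-120, Pow(-1, -1)), 0), Rational(1, 2)) = Pow(Add(Mul(-120, -1), 0), Rational(1, 2)) = Pow(Add(120, 0), Rational(1, 2)) = Pow(120, Rational(1, 2)) = Mul(2, Pow(30, Rational(1, 2)))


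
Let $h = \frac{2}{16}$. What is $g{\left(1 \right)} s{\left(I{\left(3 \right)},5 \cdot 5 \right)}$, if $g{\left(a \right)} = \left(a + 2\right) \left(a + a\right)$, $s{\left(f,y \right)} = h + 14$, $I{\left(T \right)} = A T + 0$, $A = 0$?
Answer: $\frac{339}{4} \approx 84.75$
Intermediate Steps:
$h = \frac{1}{8}$ ($h = 2 \cdot \frac{1}{16} = \frac{1}{8} \approx 0.125$)
$I{\left(T \right)} = 0$ ($I{\left(T \right)} = 0 T + 0 = 0 + 0 = 0$)
$s{\left(f,y \right)} = \frac{113}{8}$ ($s{\left(f,y \right)} = \frac{1}{8} + 14 = \frac{113}{8}$)
$g{\left(a \right)} = 2 a \left(2 + a\right)$ ($g{\left(a \right)} = \left(2 + a\right) 2 a = 2 a \left(2 + a\right)$)
$g{\left(1 \right)} s{\left(I{\left(3 \right)},5 \cdot 5 \right)} = 2 \cdot 1 \left(2 + 1\right) \frac{113}{8} = 2 \cdot 1 \cdot 3 \cdot \frac{113}{8} = 6 \cdot \frac{113}{8} = \frac{339}{4}$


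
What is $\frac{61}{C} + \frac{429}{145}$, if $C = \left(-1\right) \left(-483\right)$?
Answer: $\frac{216052}{70035} \approx 3.0849$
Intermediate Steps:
$C = 483$
$\frac{61}{C} + \frac{429}{145} = \frac{61}{483} + \frac{429}{145} = \frac{216052}{70035}$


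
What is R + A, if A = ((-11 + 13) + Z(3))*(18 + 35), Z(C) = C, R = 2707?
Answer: 2972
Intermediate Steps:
A = 265 (A = ((-11 + 13) + 3)*(18 + 35) = (2 + 3)*53 = 5*53 = 265)
R + A = 2707 + 265 = 2972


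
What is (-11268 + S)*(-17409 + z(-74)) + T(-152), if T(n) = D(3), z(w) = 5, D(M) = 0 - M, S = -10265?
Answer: 374760329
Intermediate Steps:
D(M) = -M
T(n) = -3 (T(n) = -1*3 = -3)
(-11268 + S)*(-17409 + z(-74)) + T(-152) = (-11268 - 10265)*(-17409 + 5) - 3 = -21533*(-17404) - 3 = 374760332 - 3 = 374760329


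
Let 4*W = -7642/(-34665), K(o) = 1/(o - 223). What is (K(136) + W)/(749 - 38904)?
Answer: -29233/25571099450 ≈ -1.1432e-6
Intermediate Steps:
K(o) = 1/(-223 + o)
W = 3821/69330 (W = (-7642/(-34665))/4 = (-7642*(-1/34665))/4 = (¼)*(7642/34665) = 3821/69330 ≈ 0.055113)
(K(136) + W)/(749 - 38904) = (1/(-223 + 136) + 3821/69330)/(749 - 38904) = (1/(-87) + 3821/69330)/(-38155) = (-1/87 + 3821/69330)*(-1/38155) = (29233/670190)*(-1/38155) = -29233/25571099450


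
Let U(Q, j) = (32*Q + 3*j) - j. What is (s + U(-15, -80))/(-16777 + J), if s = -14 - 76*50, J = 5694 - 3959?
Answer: 2227/7521 ≈ 0.29610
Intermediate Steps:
J = 1735
U(Q, j) = 2*j + 32*Q (U(Q, j) = (3*j + 32*Q) - j = 2*j + 32*Q)
s = -3814 (s = -14 - 3800 = -3814)
(s + U(-15, -80))/(-16777 + J) = (-3814 + (2*(-80) + 32*(-15)))/(-16777 + 1735) = (-3814 + (-160 - 480))/(-15042) = (-3814 - 640)*(-1/15042) = -4454*(-1/15042) = 2227/7521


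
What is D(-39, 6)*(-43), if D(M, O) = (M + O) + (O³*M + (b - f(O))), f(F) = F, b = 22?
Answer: 362963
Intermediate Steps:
D(M, O) = 22 + M + M*O³ (D(M, O) = (M + O) + (O³*M + (22 - O)) = (M + O) + (M*O³ + (22 - O)) = (M + O) + (22 - O + M*O³) = 22 + M + M*O³)
D(-39, 6)*(-43) = (22 - 39 - 39*6³)*(-43) = (22 - 39 - 39*216)*(-43) = (22 - 39 - 8424)*(-43) = -8441*(-43) = 362963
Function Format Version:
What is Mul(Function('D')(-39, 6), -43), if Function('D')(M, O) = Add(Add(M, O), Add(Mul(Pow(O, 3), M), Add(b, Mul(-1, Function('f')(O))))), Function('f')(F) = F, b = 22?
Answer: 362963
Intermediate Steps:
Function('D')(M, O) = Add(22, M, Mul(M, Pow(O, 3))) (Function('D')(M, O) = Add(Add(M, O), Add(Mul(Pow(O, 3), M), Add(22, Mul(-1, O)))) = Add(Add(M, O), Add(Mul(M, Pow(O, 3)), Add(22, Mul(-1, O)))) = Add(Add(M, O), Add(22, Mul(-1, O), Mul(M, Pow(O, 3)))) = Add(22, M, Mul(M, Pow(O, 3))))
Mul(Function('D')(-39, 6), -43) = Mul(Add(22, -39, Mul(-39, Pow(6, 3))), -43) = Mul(Add(22, -39, Mul(-39, 216)), -43) = Mul(Add(22, -39, -8424), -43) = Mul(-8441, -43) = 362963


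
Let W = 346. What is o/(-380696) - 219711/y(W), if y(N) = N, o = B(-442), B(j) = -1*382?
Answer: -20910741671/32930204 ≈ -635.00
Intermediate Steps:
B(j) = -382
o = -382
o/(-380696) - 219711/y(W) = -382/(-380696) - 219711/346 = -382*(-1/380696) - 219711*1/346 = 191/190348 - 219711/346 = -20910741671/32930204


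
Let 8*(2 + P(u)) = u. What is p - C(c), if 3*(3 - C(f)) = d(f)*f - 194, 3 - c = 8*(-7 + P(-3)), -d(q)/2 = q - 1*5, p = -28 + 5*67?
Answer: -10670/3 ≈ -3556.7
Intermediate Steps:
P(u) = -2 + u/8
p = 307 (p = -28 + 335 = 307)
d(q) = 10 - 2*q (d(q) = -2*(q - 1*5) = -2*(q - 5) = -2*(-5 + q) = 10 - 2*q)
c = 78 (c = 3 - 8*(-7 + (-2 + (⅛)*(-3))) = 3 - 8*(-7 + (-2 - 3/8)) = 3 - 8*(-7 - 19/8) = 3 - 8*(-75)/8 = 3 - 1*(-75) = 3 + 75 = 78)
C(f) = 203/3 - f*(10 - 2*f)/3 (C(f) = 3 - ((10 - 2*f)*f - 194)/3 = 3 - (f*(10 - 2*f) - 194)/3 = 3 - (-194 + f*(10 - 2*f))/3 = 3 + (194/3 - f*(10 - 2*f)/3) = 203/3 - f*(10 - 2*f)/3)
p - C(c) = 307 - (203/3 + (⅔)*78*(-5 + 78)) = 307 - (203/3 + (⅔)*78*73) = 307 - (203/3 + 3796) = 307 - 1*11591/3 = 307 - 11591/3 = -10670/3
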